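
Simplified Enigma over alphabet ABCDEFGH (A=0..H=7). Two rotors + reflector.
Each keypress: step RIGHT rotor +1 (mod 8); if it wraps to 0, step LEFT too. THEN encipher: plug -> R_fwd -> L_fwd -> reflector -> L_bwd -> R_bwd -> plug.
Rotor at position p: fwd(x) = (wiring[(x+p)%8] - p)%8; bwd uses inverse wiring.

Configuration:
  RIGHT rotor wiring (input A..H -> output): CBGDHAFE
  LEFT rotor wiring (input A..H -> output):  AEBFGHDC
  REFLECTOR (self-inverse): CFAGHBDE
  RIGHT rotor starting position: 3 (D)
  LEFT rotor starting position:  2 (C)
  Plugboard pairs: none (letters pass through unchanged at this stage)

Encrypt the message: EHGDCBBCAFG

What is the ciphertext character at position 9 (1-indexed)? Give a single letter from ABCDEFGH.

Char 1 ('E'): step: R->4, L=2; E->plug->E->R->G->L->G->refl->D->L'->B->R'->C->plug->C
Char 2 ('H'): step: R->5, L=2; H->plug->H->R->C->L->E->refl->H->L'->A->R'->B->plug->B
Char 3 ('G'): step: R->6, L=2; G->plug->G->R->B->L->D->refl->G->L'->G->R'->B->plug->B
Char 4 ('D'): step: R->7, L=2; D->plug->D->R->H->L->C->refl->A->L'->F->R'->A->plug->A
Char 5 ('C'): step: R->0, L->3 (L advanced); C->plug->C->R->G->L->B->refl->F->L'->F->R'->G->plug->G
Char 6 ('B'): step: R->1, L=3; B->plug->B->R->F->L->F->refl->B->L'->G->R'->D->plug->D
Char 7 ('B'): step: R->2, L=3; B->plug->B->R->B->L->D->refl->G->L'->H->R'->H->plug->H
Char 8 ('C'): step: R->3, L=3; C->plug->C->R->F->L->F->refl->B->L'->G->R'->G->plug->G
Char 9 ('A'): step: R->4, L=3; A->plug->A->R->D->L->A->refl->C->L'->A->R'->D->plug->D

D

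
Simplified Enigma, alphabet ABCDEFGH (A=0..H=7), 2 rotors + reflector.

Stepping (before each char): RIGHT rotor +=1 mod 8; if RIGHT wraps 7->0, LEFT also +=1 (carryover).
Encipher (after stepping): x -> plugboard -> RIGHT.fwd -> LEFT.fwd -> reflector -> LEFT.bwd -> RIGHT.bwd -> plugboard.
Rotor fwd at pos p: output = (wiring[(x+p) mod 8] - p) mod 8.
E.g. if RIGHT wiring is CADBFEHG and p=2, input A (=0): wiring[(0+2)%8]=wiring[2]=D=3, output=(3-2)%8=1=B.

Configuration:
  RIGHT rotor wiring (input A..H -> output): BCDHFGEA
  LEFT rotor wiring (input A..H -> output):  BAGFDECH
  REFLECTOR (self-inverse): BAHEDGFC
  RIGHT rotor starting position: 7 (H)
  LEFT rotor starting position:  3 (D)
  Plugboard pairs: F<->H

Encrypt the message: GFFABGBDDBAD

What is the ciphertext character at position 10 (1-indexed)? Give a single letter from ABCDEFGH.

Char 1 ('G'): step: R->0, L->4 (L advanced); G->plug->G->R->E->L->F->refl->G->L'->C->R'->B->plug->B
Char 2 ('F'): step: R->1, L=4; F->plug->H->R->A->L->H->refl->C->L'->G->R'->C->plug->C
Char 3 ('F'): step: R->2, L=4; F->plug->H->R->A->L->H->refl->C->L'->G->R'->F->plug->H
Char 4 ('A'): step: R->3, L=4; A->plug->A->R->E->L->F->refl->G->L'->C->R'->B->plug->B
Char 5 ('B'): step: R->4, L=4; B->plug->B->R->C->L->G->refl->F->L'->E->R'->D->plug->D
Char 6 ('G'): step: R->5, L=4; G->plug->G->R->C->L->G->refl->F->L'->E->R'->D->plug->D
Char 7 ('B'): step: R->6, L=4; B->plug->B->R->C->L->G->refl->F->L'->E->R'->D->plug->D
Char 8 ('D'): step: R->7, L=4; D->plug->D->R->E->L->F->refl->G->L'->C->R'->B->plug->B
Char 9 ('D'): step: R->0, L->5 (L advanced); D->plug->D->R->H->L->G->refl->F->L'->B->R'->A->plug->A
Char 10 ('B'): step: R->1, L=5; B->plug->B->R->C->L->C->refl->H->L'->A->R'->H->plug->F

F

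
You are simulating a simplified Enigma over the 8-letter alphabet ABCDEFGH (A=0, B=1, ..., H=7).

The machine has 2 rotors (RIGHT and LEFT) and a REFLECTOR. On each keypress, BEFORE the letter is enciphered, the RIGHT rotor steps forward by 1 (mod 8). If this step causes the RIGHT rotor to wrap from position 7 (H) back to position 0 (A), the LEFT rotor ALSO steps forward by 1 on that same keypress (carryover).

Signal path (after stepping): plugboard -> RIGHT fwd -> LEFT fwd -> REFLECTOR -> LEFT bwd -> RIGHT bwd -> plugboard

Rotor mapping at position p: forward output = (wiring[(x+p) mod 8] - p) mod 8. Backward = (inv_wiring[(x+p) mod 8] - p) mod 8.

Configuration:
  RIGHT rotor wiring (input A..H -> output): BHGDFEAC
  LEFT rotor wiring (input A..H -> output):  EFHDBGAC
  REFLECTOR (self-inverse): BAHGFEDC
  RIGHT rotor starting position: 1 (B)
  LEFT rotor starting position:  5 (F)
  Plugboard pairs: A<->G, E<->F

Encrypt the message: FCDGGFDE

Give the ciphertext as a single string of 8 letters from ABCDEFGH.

Answer: BEGFACAD

Derivation:
Char 1 ('F'): step: R->2, L=5; F->plug->E->R->G->L->G->refl->D->L'->B->R'->B->plug->B
Char 2 ('C'): step: R->3, L=5; C->plug->C->R->B->L->D->refl->G->L'->G->R'->F->plug->E
Char 3 ('D'): step: R->4, L=5; D->plug->D->R->G->L->G->refl->D->L'->B->R'->A->plug->G
Char 4 ('G'): step: R->5, L=5; G->plug->A->R->H->L->E->refl->F->L'->C->R'->E->plug->F
Char 5 ('G'): step: R->6, L=5; G->plug->A->R->C->L->F->refl->E->L'->H->R'->G->plug->A
Char 6 ('F'): step: R->7, L=5; F->plug->E->R->E->L->A->refl->B->L'->A->R'->C->plug->C
Char 7 ('D'): step: R->0, L->6 (L advanced); D->plug->D->R->D->L->H->refl->C->L'->A->R'->G->plug->A
Char 8 ('E'): step: R->1, L=6; E->plug->F->R->H->L->A->refl->B->L'->E->R'->D->plug->D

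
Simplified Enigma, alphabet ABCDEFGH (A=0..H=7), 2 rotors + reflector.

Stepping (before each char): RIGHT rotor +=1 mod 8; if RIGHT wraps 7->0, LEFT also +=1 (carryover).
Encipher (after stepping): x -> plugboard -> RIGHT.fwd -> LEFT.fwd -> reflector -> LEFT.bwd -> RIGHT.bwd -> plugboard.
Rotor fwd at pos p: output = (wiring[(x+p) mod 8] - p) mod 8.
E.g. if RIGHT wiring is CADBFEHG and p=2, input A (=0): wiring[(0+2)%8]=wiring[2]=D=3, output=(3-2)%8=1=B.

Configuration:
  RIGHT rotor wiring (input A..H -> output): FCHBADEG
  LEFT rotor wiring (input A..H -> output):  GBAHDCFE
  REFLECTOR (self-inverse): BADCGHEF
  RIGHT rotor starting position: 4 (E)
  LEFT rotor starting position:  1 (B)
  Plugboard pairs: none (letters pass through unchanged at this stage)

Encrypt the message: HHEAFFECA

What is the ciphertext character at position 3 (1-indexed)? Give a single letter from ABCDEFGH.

Char 1 ('H'): step: R->5, L=1; H->plug->H->R->D->L->C->refl->D->L'->G->R'->A->plug->A
Char 2 ('H'): step: R->6, L=1; H->plug->H->R->F->L->E->refl->G->L'->C->R'->G->plug->G
Char 3 ('E'): step: R->7, L=1; E->plug->E->R->C->L->G->refl->E->L'->F->R'->H->plug->H

H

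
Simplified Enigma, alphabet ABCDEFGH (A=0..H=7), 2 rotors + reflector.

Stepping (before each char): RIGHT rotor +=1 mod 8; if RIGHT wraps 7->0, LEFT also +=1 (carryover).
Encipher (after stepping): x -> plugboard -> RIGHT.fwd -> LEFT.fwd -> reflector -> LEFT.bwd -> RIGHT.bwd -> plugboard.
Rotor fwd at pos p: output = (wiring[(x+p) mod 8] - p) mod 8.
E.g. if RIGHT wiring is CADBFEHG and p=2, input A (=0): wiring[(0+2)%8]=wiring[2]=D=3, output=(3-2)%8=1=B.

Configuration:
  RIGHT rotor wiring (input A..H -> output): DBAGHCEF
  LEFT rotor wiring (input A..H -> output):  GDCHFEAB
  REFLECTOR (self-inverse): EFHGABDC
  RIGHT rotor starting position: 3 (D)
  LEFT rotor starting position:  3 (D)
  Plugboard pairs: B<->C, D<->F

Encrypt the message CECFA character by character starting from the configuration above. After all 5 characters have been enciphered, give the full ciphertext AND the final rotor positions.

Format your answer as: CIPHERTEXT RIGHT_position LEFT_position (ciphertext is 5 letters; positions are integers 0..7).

Answer: BAGEB 0 4

Derivation:
Char 1 ('C'): step: R->4, L=3; C->plug->B->R->G->L->A->refl->E->L'->A->R'->C->plug->B
Char 2 ('E'): step: R->5, L=3; E->plug->E->R->E->L->G->refl->D->L'->F->R'->A->plug->A
Char 3 ('C'): step: R->6, L=3; C->plug->B->R->H->L->H->refl->C->L'->B->R'->G->plug->G
Char 4 ('F'): step: R->7, L=3; F->plug->D->R->B->L->C->refl->H->L'->H->R'->E->plug->E
Char 5 ('A'): step: R->0, L->4 (L advanced); A->plug->A->R->D->L->F->refl->B->L'->A->R'->C->plug->B
Final: ciphertext=BAGEB, RIGHT=0, LEFT=4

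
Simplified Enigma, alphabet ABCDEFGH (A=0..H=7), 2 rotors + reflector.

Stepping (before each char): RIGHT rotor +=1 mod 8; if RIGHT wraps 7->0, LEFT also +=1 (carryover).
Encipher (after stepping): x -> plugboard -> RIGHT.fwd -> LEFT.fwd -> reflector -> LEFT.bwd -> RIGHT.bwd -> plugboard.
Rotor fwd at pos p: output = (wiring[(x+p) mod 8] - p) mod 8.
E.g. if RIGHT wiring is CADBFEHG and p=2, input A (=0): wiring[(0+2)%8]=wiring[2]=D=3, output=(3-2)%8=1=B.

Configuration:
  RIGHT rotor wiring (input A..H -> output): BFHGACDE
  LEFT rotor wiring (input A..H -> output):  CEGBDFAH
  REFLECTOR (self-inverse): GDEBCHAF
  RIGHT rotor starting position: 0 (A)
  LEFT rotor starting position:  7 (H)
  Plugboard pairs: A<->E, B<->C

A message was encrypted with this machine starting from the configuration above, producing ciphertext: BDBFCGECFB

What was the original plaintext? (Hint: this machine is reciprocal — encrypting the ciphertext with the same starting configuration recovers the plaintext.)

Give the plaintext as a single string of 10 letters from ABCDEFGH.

Char 1 ('B'): step: R->1, L=7; B->plug->C->R->F->L->E->refl->C->L'->E->R'->A->plug->E
Char 2 ('D'): step: R->2, L=7; D->plug->D->R->A->L->A->refl->G->L'->G->R'->C->plug->B
Char 3 ('B'): step: R->3, L=7; B->plug->C->R->H->L->B->refl->D->L'->B->R'->E->plug->A
Char 4 ('F'): step: R->4, L=7; F->plug->F->R->B->L->D->refl->B->L'->H->R'->C->plug->B
Char 5 ('C'): step: R->5, L=7; C->plug->B->R->G->L->G->refl->A->L'->A->R'->E->plug->A
Char 6 ('G'): step: R->6, L=7; G->plug->G->R->C->L->F->refl->H->L'->D->R'->C->plug->B
Char 7 ('E'): step: R->7, L=7; E->plug->A->R->F->L->E->refl->C->L'->E->R'->H->plug->H
Char 8 ('C'): step: R->0, L->0 (L advanced); C->plug->B->R->F->L->F->refl->H->L'->H->R'->C->plug->B
Char 9 ('F'): step: R->1, L=0; F->plug->F->R->C->L->G->refl->A->L'->G->R'->B->plug->C
Char 10 ('B'): step: R->2, L=0; B->plug->C->R->G->L->A->refl->G->L'->C->R'->F->plug->F

Answer: EBABABHBCF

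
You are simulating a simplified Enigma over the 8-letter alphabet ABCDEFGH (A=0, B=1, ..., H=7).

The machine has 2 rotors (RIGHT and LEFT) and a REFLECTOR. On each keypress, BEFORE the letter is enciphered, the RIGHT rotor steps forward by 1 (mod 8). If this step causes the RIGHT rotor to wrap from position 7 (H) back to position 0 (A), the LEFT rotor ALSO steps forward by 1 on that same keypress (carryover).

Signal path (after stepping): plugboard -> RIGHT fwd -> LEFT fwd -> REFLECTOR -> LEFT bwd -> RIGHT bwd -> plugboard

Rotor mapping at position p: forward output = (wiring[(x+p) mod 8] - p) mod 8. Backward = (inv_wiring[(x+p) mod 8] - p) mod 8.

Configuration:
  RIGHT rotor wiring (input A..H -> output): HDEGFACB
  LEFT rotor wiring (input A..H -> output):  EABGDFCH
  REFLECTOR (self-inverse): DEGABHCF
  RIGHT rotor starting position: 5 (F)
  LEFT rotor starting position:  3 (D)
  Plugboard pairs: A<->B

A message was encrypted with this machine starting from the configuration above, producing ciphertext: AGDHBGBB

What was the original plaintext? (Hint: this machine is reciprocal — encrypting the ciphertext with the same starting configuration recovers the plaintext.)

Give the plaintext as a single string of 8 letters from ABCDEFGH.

Answer: EAFGFEDC

Derivation:
Char 1 ('A'): step: R->6, L=3; A->plug->B->R->D->L->H->refl->F->L'->G->R'->E->plug->E
Char 2 ('G'): step: R->7, L=3; G->plug->G->R->B->L->A->refl->D->L'->A->R'->B->plug->A
Char 3 ('D'): step: R->0, L->4 (L advanced); D->plug->D->R->G->L->F->refl->H->L'->A->R'->F->plug->F
Char 4 ('H'): step: R->1, L=4; H->plug->H->R->G->L->F->refl->H->L'->A->R'->G->plug->G
Char 5 ('B'): step: R->2, L=4; B->plug->A->R->C->L->G->refl->C->L'->H->R'->F->plug->F
Char 6 ('G'): step: R->3, L=4; G->plug->G->R->A->L->H->refl->F->L'->G->R'->E->plug->E
Char 7 ('B'): step: R->4, L=4; B->plug->A->R->B->L->B->refl->E->L'->F->R'->D->plug->D
Char 8 ('B'): step: R->5, L=4; B->plug->A->R->D->L->D->refl->A->L'->E->R'->C->plug->C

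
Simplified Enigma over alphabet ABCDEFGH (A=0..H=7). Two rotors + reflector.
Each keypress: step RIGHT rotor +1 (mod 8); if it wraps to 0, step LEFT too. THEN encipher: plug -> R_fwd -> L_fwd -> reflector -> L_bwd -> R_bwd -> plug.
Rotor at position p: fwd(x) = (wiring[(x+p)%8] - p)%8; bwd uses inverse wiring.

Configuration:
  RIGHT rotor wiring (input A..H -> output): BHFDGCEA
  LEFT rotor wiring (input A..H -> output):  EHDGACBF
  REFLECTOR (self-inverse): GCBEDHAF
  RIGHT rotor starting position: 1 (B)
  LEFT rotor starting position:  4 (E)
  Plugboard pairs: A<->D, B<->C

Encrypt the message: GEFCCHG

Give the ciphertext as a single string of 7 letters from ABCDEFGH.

Answer: DDHBDBE

Derivation:
Char 1 ('G'): step: R->2, L=4; G->plug->G->R->H->L->C->refl->B->L'->D->R'->A->plug->D
Char 2 ('E'): step: R->3, L=4; E->plug->E->R->F->L->D->refl->E->L'->A->R'->A->plug->D
Char 3 ('F'): step: R->4, L=4; F->plug->F->R->D->L->B->refl->C->L'->H->R'->H->plug->H
Char 4 ('C'): step: R->5, L=4; C->plug->B->R->H->L->C->refl->B->L'->D->R'->C->plug->B
Char 5 ('C'): step: R->6, L=4; C->plug->B->R->C->L->F->refl->H->L'->G->R'->A->plug->D
Char 6 ('H'): step: R->7, L=4; H->plug->H->R->F->L->D->refl->E->L'->A->R'->C->plug->B
Char 7 ('G'): step: R->0, L->5 (L advanced); G->plug->G->R->E->L->C->refl->B->L'->G->R'->E->plug->E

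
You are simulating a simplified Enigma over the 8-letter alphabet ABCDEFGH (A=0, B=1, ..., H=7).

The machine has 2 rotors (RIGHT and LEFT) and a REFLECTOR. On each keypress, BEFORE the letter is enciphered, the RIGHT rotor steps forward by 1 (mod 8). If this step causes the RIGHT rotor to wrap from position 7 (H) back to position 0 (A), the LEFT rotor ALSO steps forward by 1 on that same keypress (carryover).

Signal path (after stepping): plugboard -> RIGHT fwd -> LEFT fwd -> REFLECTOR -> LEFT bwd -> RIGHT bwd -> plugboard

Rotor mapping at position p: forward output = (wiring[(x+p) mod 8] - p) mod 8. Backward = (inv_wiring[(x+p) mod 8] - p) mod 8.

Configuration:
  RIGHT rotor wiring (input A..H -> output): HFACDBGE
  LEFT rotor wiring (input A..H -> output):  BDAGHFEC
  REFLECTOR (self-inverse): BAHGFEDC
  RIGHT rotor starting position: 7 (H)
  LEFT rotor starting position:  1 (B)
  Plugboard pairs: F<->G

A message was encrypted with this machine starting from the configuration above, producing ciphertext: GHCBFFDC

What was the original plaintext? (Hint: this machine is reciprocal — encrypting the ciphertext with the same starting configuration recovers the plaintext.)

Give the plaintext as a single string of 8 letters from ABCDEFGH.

Answer: DAGDHCFG

Derivation:
Char 1 ('G'): step: R->0, L->2 (L advanced); G->plug->F->R->B->L->E->refl->F->L'->C->R'->D->plug->D
Char 2 ('H'): step: R->1, L=2; H->plug->H->R->G->L->H->refl->C->L'->E->R'->A->plug->A
Char 3 ('C'): step: R->2, L=2; C->plug->C->R->B->L->E->refl->F->L'->C->R'->F->plug->G
Char 4 ('B'): step: R->3, L=2; B->plug->B->R->A->L->G->refl->D->L'->D->R'->D->plug->D
Char 5 ('F'): step: R->4, L=2; F->plug->G->R->E->L->C->refl->H->L'->G->R'->H->plug->H
Char 6 ('F'): step: R->5, L=2; F->plug->G->R->F->L->A->refl->B->L'->H->R'->C->plug->C
Char 7 ('D'): step: R->6, L=2; D->plug->D->R->H->L->B->refl->A->L'->F->R'->G->plug->F
Char 8 ('C'): step: R->7, L=2; C->plug->C->R->G->L->H->refl->C->L'->E->R'->F->plug->G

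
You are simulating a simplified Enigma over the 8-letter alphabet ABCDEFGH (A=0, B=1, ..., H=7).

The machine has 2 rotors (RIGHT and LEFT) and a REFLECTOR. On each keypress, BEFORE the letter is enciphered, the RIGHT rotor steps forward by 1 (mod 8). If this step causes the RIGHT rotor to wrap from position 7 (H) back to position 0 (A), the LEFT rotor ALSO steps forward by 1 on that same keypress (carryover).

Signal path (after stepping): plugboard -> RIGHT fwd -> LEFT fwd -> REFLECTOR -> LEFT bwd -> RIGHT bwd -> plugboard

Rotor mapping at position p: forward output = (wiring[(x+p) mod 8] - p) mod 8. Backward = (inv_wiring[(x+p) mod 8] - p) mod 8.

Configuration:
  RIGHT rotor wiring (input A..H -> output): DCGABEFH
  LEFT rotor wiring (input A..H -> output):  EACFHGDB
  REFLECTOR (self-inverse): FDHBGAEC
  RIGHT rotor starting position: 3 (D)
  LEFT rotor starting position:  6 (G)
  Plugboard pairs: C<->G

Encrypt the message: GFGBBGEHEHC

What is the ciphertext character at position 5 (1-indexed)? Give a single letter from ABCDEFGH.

Char 1 ('G'): step: R->4, L=6; G->plug->C->R->B->L->D->refl->B->L'->G->R'->F->plug->F
Char 2 ('F'): step: R->5, L=6; F->plug->F->R->B->L->D->refl->B->L'->G->R'->D->plug->D
Char 3 ('G'): step: R->6, L=6; G->plug->C->R->F->L->H->refl->C->L'->D->R'->G->plug->C
Char 4 ('B'): step: R->7, L=6; B->plug->B->R->E->L->E->refl->G->L'->C->R'->F->plug->F
Char 5 ('B'): step: R->0, L->7 (L advanced); B->plug->B->R->C->L->B->refl->D->L'->D->R'->A->plug->A

A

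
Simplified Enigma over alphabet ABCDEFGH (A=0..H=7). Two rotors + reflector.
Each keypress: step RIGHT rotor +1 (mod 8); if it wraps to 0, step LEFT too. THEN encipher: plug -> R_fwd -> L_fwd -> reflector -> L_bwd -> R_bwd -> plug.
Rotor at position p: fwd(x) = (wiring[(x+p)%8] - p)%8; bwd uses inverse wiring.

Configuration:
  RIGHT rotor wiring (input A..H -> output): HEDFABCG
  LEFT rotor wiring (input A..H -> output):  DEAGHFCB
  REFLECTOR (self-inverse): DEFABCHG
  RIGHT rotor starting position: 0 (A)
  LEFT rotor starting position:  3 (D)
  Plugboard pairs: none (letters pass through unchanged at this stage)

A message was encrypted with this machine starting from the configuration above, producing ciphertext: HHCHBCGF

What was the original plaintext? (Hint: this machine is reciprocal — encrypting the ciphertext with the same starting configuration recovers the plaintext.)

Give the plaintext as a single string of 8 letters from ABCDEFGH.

Char 1 ('H'): step: R->1, L=3; H->plug->H->R->G->L->B->refl->E->L'->B->R'->F->plug->F
Char 2 ('H'): step: R->2, L=3; H->plug->H->R->C->L->C->refl->F->L'->H->R'->D->plug->D
Char 3 ('C'): step: R->3, L=3; C->plug->C->R->G->L->B->refl->E->L'->B->R'->G->plug->G
Char 4 ('H'): step: R->4, L=3; H->plug->H->R->B->L->E->refl->B->L'->G->R'->C->plug->C
Char 5 ('B'): step: R->5, L=3; B->plug->B->R->F->L->A->refl->D->L'->A->R'->G->plug->G
Char 6 ('C'): step: R->6, L=3; C->plug->C->R->B->L->E->refl->B->L'->G->R'->D->plug->D
Char 7 ('G'): step: R->7, L=3; G->plug->G->R->C->L->C->refl->F->L'->H->R'->A->plug->A
Char 8 ('F'): step: R->0, L->4 (L advanced); F->plug->F->R->B->L->B->refl->E->L'->G->R'->H->plug->H

Answer: FDGCGDAH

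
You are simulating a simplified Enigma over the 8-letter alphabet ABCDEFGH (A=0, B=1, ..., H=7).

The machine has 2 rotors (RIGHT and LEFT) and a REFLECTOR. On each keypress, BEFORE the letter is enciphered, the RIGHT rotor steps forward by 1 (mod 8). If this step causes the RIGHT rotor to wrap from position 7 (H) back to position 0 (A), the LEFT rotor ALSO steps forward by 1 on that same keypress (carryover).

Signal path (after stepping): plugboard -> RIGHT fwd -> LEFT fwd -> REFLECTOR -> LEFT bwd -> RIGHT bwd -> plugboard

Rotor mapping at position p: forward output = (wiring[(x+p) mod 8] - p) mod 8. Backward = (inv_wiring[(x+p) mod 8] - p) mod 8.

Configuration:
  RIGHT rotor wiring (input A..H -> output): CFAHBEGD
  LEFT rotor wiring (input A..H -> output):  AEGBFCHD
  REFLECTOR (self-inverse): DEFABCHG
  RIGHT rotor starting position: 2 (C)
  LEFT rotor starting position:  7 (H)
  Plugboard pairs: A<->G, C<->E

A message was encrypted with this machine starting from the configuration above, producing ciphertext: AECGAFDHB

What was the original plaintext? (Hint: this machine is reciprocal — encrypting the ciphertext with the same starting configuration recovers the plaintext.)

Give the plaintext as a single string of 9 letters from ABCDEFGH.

Answer: GABFBBBFA

Derivation:
Char 1 ('A'): step: R->3, L=7; A->plug->G->R->C->L->F->refl->C->L'->E->R'->A->plug->G
Char 2 ('E'): step: R->4, L=7; E->plug->C->R->C->L->F->refl->C->L'->E->R'->G->plug->A
Char 3 ('C'): step: R->5, L=7; C->plug->E->R->A->L->E->refl->B->L'->B->R'->B->plug->B
Char 4 ('G'): step: R->6, L=7; G->plug->A->R->A->L->E->refl->B->L'->B->R'->F->plug->F
Char 5 ('A'): step: R->7, L=7; A->plug->G->R->F->L->G->refl->H->L'->D->R'->B->plug->B
Char 6 ('F'): step: R->0, L->0 (L advanced); F->plug->F->R->E->L->F->refl->C->L'->F->R'->B->plug->B
Char 7 ('D'): step: R->1, L=0; D->plug->D->R->A->L->A->refl->D->L'->H->R'->B->plug->B
Char 8 ('H'): step: R->2, L=0; H->plug->H->R->D->L->B->refl->E->L'->B->R'->F->plug->F
Char 9 ('B'): step: R->3, L=0; B->plug->B->R->G->L->H->refl->G->L'->C->R'->G->plug->A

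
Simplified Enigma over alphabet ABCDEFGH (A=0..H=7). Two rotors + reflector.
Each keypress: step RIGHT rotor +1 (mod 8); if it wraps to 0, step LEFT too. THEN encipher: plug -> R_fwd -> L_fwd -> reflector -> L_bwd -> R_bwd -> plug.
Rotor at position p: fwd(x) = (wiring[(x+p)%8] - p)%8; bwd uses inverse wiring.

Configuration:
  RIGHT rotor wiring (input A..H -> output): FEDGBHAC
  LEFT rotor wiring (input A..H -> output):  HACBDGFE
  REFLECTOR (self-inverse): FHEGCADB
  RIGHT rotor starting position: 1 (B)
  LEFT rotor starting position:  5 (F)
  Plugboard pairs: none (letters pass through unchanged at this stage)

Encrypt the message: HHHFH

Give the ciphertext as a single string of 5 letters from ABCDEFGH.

Char 1 ('H'): step: R->2, L=5; H->plug->H->R->C->L->H->refl->B->L'->A->R'->F->plug->F
Char 2 ('H'): step: R->3, L=5; H->plug->H->R->A->L->B->refl->H->L'->C->R'->F->plug->F
Char 3 ('H'): step: R->4, L=5; H->plug->H->R->C->L->H->refl->B->L'->A->R'->F->plug->F
Char 4 ('F'): step: R->5, L=5; F->plug->F->R->G->L->E->refl->C->L'->D->R'->B->plug->B
Char 5 ('H'): step: R->6, L=5; H->plug->H->R->B->L->A->refl->F->L'->F->R'->E->plug->E

Answer: FFFBE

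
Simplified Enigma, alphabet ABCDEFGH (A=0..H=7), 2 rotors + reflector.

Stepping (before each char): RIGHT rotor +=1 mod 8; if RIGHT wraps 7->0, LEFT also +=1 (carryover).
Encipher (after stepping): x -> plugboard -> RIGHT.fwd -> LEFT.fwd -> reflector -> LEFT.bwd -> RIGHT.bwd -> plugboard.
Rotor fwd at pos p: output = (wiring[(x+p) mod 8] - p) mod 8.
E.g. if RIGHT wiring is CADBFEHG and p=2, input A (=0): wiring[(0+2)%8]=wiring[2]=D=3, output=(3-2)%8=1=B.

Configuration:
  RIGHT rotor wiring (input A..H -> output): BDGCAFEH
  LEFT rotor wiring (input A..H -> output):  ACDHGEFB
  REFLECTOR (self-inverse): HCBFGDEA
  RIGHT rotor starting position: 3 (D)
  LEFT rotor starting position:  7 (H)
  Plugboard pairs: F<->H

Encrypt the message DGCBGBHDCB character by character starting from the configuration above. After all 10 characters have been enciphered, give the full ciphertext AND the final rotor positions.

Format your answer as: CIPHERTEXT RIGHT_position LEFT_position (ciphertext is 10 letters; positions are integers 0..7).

Char 1 ('D'): step: R->4, L=7; D->plug->D->R->D->L->E->refl->G->L'->H->R'->F->plug->H
Char 2 ('G'): step: R->5, L=7; G->plug->G->R->F->L->H->refl->A->L'->E->R'->D->plug->D
Char 3 ('C'): step: R->6, L=7; C->plug->C->R->D->L->E->refl->G->L'->H->R'->H->plug->F
Char 4 ('B'): step: R->7, L=7; B->plug->B->R->C->L->D->refl->F->L'->G->R'->G->plug->G
Char 5 ('G'): step: R->0, L->0 (L advanced); G->plug->G->R->E->L->G->refl->E->L'->F->R'->F->plug->H
Char 6 ('B'): step: R->1, L=0; B->plug->B->R->F->L->E->refl->G->L'->E->R'->E->plug->E
Char 7 ('H'): step: R->2, L=0; H->plug->F->R->F->L->E->refl->G->L'->E->R'->A->plug->A
Char 8 ('D'): step: R->3, L=0; D->plug->D->R->B->L->C->refl->B->L'->H->R'->A->plug->A
Char 9 ('C'): step: R->4, L=0; C->plug->C->R->A->L->A->refl->H->L'->D->R'->D->plug->D
Char 10 ('B'): step: R->5, L=0; B->plug->B->R->H->L->B->refl->C->L'->B->R'->F->plug->H
Final: ciphertext=HDFGHEAADH, RIGHT=5, LEFT=0

Answer: HDFGHEAADH 5 0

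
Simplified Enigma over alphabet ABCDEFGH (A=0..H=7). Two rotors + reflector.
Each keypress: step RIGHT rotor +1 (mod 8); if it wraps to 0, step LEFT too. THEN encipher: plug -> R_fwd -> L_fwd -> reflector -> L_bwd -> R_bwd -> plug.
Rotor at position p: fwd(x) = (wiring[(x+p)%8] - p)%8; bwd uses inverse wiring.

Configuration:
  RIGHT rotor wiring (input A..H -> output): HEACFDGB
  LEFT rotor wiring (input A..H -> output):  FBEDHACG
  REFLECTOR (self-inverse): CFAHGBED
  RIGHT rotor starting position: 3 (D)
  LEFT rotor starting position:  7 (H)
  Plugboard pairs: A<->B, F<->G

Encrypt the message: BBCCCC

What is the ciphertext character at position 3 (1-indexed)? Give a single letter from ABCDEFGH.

Char 1 ('B'): step: R->4, L=7; B->plug->A->R->B->L->G->refl->E->L'->E->R'->G->plug->F
Char 2 ('B'): step: R->5, L=7; B->plug->A->R->G->L->B->refl->F->L'->D->R'->F->plug->G
Char 3 ('C'): step: R->6, L=7; C->plug->C->R->B->L->G->refl->E->L'->E->R'->F->plug->G

G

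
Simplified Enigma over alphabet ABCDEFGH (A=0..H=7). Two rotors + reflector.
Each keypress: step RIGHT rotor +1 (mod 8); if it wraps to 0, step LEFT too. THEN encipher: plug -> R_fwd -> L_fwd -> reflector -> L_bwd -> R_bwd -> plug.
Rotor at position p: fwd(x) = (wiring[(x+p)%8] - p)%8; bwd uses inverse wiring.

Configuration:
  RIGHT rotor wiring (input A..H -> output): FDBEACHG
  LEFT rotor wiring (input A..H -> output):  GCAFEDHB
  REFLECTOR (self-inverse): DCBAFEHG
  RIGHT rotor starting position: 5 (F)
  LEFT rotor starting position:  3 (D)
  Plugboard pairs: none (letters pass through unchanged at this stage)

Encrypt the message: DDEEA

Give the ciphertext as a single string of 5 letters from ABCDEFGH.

Answer: GEFGF

Derivation:
Char 1 ('D'): step: R->6, L=3; D->plug->D->R->F->L->D->refl->A->L'->C->R'->G->plug->G
Char 2 ('D'): step: R->7, L=3; D->plug->D->R->C->L->A->refl->D->L'->F->R'->E->plug->E
Char 3 ('E'): step: R->0, L->4 (L advanced); E->plug->E->R->A->L->A->refl->D->L'->C->R'->F->plug->F
Char 4 ('E'): step: R->1, L=4; E->plug->E->R->B->L->H->refl->G->L'->F->R'->G->plug->G
Char 5 ('A'): step: R->2, L=4; A->plug->A->R->H->L->B->refl->C->L'->E->R'->F->plug->F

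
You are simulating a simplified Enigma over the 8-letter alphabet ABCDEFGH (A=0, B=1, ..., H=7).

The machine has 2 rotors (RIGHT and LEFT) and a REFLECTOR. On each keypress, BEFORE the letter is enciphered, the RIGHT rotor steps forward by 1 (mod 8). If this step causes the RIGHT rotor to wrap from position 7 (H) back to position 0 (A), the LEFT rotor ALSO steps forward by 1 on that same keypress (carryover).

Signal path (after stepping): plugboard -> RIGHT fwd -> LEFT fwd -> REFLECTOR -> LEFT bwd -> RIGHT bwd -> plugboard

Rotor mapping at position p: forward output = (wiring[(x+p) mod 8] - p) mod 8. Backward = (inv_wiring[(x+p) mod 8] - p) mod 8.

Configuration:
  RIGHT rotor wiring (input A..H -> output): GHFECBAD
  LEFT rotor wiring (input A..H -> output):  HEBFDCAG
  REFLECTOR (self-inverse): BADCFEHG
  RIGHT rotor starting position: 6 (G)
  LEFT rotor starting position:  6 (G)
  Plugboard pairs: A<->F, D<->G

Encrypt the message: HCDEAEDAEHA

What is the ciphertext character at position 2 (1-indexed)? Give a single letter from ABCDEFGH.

Char 1 ('H'): step: R->7, L=6; H->plug->H->R->B->L->A->refl->B->L'->C->R'->G->plug->D
Char 2 ('C'): step: R->0, L->7 (L advanced); C->plug->C->R->F->L->E->refl->F->L'->C->R'->E->plug->E

E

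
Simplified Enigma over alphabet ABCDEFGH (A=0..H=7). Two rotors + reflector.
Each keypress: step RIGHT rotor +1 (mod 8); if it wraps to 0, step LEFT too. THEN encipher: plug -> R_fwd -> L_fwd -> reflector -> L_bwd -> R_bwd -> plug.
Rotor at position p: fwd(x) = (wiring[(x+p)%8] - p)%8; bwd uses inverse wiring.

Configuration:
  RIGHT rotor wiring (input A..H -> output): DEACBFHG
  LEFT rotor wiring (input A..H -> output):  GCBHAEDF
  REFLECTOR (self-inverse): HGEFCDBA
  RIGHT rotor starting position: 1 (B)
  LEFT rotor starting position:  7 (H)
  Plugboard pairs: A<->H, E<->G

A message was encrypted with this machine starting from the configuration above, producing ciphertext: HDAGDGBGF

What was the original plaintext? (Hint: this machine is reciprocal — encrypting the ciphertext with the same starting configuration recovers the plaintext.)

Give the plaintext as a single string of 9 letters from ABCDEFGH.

Answer: AEDFGHHHD

Derivation:
Char 1 ('H'): step: R->2, L=7; H->plug->A->R->G->L->F->refl->D->L'->C->R'->H->plug->A
Char 2 ('D'): step: R->3, L=7; D->plug->D->R->E->L->A->refl->H->L'->B->R'->G->plug->E
Char 3 ('A'): step: R->4, L=7; A->plug->H->R->G->L->F->refl->D->L'->C->R'->D->plug->D
Char 4 ('G'): step: R->5, L=7; G->plug->E->R->H->L->E->refl->C->L'->D->R'->F->plug->F
Char 5 ('D'): step: R->6, L=7; D->plug->D->R->G->L->F->refl->D->L'->C->R'->E->plug->G
Char 6 ('G'): step: R->7, L=7; G->plug->E->R->D->L->C->refl->E->L'->H->R'->A->plug->H
Char 7 ('B'): step: R->0, L->0 (L advanced); B->plug->B->R->E->L->A->refl->H->L'->D->R'->A->plug->H
Char 8 ('G'): step: R->1, L=0; G->plug->E->R->E->L->A->refl->H->L'->D->R'->A->plug->H
Char 9 ('F'): step: R->2, L=0; F->plug->F->R->E->L->A->refl->H->L'->D->R'->D->plug->D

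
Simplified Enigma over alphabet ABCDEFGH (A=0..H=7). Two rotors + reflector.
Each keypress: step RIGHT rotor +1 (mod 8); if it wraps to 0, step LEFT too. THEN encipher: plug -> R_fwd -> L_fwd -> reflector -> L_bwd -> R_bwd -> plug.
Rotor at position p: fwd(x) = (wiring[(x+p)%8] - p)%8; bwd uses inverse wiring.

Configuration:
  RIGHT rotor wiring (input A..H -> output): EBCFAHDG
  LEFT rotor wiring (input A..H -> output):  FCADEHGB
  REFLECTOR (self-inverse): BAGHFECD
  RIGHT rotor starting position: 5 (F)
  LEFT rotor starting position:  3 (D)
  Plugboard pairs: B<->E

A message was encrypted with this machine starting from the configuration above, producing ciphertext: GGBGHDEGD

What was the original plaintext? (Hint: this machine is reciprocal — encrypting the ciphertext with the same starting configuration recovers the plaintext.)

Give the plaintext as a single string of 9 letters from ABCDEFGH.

Char 1 ('G'): step: R->6, L=3; G->plug->G->R->C->L->E->refl->F->L'->H->R'->F->plug->F
Char 2 ('G'): step: R->7, L=3; G->plug->G->R->A->L->A->refl->B->L'->B->R'->F->plug->F
Char 3 ('B'): step: R->0, L->4 (L advanced); B->plug->E->R->A->L->A->refl->B->L'->E->R'->A->plug->A
Char 4 ('G'): step: R->1, L=4; G->plug->G->R->F->L->G->refl->C->L'->C->R'->F->plug->F
Char 5 ('H'): step: R->2, L=4; H->plug->H->R->H->L->H->refl->D->L'->B->R'->E->plug->B
Char 6 ('D'): step: R->3, L=4; D->plug->D->R->A->L->A->refl->B->L'->E->R'->C->plug->C
Char 7 ('E'): step: R->4, L=4; E->plug->B->R->D->L->F->refl->E->L'->G->R'->G->plug->G
Char 8 ('G'): step: R->5, L=4; G->plug->G->R->A->L->A->refl->B->L'->E->R'->E->plug->B
Char 9 ('D'): step: R->6, L=4; D->plug->D->R->D->L->F->refl->E->L'->G->R'->C->plug->C

Answer: FFAFBCGBC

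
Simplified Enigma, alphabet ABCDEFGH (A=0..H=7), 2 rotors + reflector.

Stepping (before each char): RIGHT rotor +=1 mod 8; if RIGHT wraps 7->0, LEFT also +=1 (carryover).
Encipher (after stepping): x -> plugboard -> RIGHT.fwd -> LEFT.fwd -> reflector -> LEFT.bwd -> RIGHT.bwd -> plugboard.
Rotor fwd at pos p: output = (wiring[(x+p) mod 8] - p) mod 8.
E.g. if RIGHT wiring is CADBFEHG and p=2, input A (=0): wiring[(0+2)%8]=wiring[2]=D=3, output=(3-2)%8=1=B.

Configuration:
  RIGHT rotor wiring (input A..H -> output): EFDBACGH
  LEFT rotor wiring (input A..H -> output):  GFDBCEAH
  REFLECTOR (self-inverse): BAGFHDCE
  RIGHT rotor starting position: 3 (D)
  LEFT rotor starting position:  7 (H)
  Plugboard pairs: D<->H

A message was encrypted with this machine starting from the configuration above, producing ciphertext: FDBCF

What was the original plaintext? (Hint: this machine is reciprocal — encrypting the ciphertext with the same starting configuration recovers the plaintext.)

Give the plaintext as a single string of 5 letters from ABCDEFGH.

Answer: HBFBH

Derivation:
Char 1 ('F'): step: R->4, L=7; F->plug->F->R->B->L->H->refl->E->L'->D->R'->D->plug->H
Char 2 ('D'): step: R->5, L=7; D->plug->H->R->D->L->E->refl->H->L'->B->R'->B->plug->B
Char 3 ('B'): step: R->6, L=7; B->plug->B->R->B->L->H->refl->E->L'->D->R'->F->plug->F
Char 4 ('C'): step: R->7, L=7; C->plug->C->R->G->L->F->refl->D->L'->F->R'->B->plug->B
Char 5 ('F'): step: R->0, L->0 (L advanced); F->plug->F->R->C->L->D->refl->F->L'->B->R'->D->plug->H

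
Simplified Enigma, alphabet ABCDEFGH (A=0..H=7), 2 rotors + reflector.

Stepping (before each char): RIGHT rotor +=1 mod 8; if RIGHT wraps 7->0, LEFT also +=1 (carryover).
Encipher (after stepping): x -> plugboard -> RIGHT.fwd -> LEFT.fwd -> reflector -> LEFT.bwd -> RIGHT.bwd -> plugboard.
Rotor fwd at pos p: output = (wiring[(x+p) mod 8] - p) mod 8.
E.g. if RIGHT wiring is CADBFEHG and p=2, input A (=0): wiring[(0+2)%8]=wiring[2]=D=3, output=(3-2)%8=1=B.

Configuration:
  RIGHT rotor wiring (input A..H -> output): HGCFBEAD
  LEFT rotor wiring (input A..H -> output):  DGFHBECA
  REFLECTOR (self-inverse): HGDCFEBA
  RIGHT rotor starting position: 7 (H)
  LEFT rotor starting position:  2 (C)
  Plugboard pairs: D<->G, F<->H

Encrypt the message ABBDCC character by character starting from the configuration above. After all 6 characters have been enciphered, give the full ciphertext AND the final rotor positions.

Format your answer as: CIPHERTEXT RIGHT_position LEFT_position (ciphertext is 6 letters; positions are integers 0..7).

Answer: BDDGBA 5 3

Derivation:
Char 1 ('A'): step: R->0, L->3 (L advanced); A->plug->A->R->H->L->C->refl->D->L'->G->R'->B->plug->B
Char 2 ('B'): step: R->1, L=3; B->plug->B->R->B->L->G->refl->B->L'->C->R'->G->plug->D
Char 3 ('B'): step: R->2, L=3; B->plug->B->R->D->L->H->refl->A->L'->F->R'->G->plug->D
Char 4 ('D'): step: R->3, L=3; D->plug->G->R->D->L->H->refl->A->L'->F->R'->D->plug->G
Char 5 ('C'): step: R->4, L=3; C->plug->C->R->E->L->F->refl->E->L'->A->R'->B->plug->B
Char 6 ('C'): step: R->5, L=3; C->plug->C->R->G->L->D->refl->C->L'->H->R'->A->plug->A
Final: ciphertext=BDDGBA, RIGHT=5, LEFT=3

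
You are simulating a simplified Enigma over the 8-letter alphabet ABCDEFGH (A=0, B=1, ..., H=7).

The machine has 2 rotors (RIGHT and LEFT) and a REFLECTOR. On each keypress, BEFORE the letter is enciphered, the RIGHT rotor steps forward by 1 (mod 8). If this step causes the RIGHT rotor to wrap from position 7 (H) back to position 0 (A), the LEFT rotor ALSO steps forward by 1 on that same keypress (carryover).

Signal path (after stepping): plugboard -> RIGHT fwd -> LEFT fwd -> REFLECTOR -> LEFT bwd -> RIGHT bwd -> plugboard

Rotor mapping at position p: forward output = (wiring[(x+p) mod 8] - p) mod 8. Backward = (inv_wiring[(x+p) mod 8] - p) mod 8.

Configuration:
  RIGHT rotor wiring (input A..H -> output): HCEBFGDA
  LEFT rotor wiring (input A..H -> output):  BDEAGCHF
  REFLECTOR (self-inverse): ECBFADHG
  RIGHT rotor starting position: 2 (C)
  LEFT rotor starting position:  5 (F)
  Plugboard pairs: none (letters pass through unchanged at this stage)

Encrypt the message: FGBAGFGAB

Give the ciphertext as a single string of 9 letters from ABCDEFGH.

Answer: EFHDAAHCC

Derivation:
Char 1 ('F'): step: R->3, L=5; F->plug->F->R->E->L->G->refl->H->L'->F->R'->E->plug->E
Char 2 ('G'): step: R->4, L=5; G->plug->G->R->A->L->F->refl->D->L'->G->R'->F->plug->F
Char 3 ('B'): step: R->5, L=5; B->plug->B->R->G->L->D->refl->F->L'->A->R'->H->plug->H
Char 4 ('A'): step: R->6, L=5; A->plug->A->R->F->L->H->refl->G->L'->E->R'->D->plug->D
Char 5 ('G'): step: R->7, L=5; G->plug->G->R->H->L->B->refl->C->L'->B->R'->A->plug->A
Char 6 ('F'): step: R->0, L->6 (L advanced); F->plug->F->R->G->L->A->refl->E->L'->H->R'->A->plug->A
Char 7 ('G'): step: R->1, L=6; G->plug->G->R->H->L->E->refl->A->L'->G->R'->H->plug->H
Char 8 ('A'): step: R->2, L=6; A->plug->A->R->C->L->D->refl->F->L'->D->R'->C->plug->C
Char 9 ('B'): step: R->3, L=6; B->plug->B->R->C->L->D->refl->F->L'->D->R'->C->plug->C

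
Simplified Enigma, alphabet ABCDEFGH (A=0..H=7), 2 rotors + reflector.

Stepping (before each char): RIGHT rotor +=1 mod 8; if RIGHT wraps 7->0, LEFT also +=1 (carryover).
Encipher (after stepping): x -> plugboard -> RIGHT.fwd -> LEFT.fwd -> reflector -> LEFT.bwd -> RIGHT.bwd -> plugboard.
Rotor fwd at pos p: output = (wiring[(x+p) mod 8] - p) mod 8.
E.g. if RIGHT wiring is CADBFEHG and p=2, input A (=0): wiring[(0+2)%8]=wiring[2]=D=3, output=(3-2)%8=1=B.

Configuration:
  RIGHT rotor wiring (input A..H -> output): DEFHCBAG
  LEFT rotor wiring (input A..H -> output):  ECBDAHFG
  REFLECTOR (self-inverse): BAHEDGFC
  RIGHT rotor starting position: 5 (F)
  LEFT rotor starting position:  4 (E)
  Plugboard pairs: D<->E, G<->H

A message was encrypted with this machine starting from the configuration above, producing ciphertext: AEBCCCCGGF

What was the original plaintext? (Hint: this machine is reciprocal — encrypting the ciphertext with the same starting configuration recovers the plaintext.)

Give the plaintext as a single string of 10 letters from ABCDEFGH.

Answer: HCGBAAADBD

Derivation:
Char 1 ('A'): step: R->6, L=4; A->plug->A->R->C->L->B->refl->A->L'->E->R'->G->plug->H
Char 2 ('E'): step: R->7, L=4; E->plug->D->R->G->L->F->refl->G->L'->F->R'->C->plug->C
Char 3 ('B'): step: R->0, L->5 (L advanced); B->plug->B->R->E->L->F->refl->G->L'->G->R'->H->plug->G
Char 4 ('C'): step: R->1, L=5; C->plug->C->R->G->L->G->refl->F->L'->E->R'->B->plug->B
Char 5 ('C'): step: R->2, L=5; C->plug->C->R->A->L->C->refl->H->L'->D->R'->A->plug->A
Char 6 ('C'): step: R->3, L=5; C->plug->C->R->G->L->G->refl->F->L'->E->R'->A->plug->A
Char 7 ('C'): step: R->4, L=5; C->plug->C->R->E->L->F->refl->G->L'->G->R'->A->plug->A
Char 8 ('G'): step: R->5, L=5; G->plug->H->R->F->L->E->refl->D->L'->H->R'->E->plug->D
Char 9 ('G'): step: R->6, L=5; G->plug->H->R->D->L->H->refl->C->L'->A->R'->B->plug->B
Char 10 ('F'): step: R->7, L=5; F->plug->F->R->D->L->H->refl->C->L'->A->R'->E->plug->D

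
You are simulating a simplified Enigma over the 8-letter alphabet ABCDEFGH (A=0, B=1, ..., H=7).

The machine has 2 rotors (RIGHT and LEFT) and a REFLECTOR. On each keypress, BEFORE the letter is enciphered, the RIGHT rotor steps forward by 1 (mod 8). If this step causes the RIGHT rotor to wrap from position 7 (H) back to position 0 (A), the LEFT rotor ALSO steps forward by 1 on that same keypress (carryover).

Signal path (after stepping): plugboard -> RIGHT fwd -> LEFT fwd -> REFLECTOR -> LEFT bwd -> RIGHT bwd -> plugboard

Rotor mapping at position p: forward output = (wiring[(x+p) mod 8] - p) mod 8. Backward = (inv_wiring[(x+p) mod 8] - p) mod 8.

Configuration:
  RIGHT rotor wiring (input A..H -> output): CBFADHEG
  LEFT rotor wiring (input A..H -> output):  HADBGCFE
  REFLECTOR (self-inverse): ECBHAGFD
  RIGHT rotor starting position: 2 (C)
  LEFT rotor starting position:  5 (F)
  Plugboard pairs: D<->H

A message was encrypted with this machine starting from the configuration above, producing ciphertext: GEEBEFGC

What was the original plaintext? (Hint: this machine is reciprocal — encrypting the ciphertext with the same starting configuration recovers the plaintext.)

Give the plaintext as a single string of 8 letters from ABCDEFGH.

Answer: HGAGHDAF

Derivation:
Char 1 ('G'): step: R->3, L=5; G->plug->G->R->G->L->E->refl->A->L'->B->R'->D->plug->H
Char 2 ('E'): step: R->4, L=5; E->plug->E->R->G->L->E->refl->A->L'->B->R'->G->plug->G
Char 3 ('E'): step: R->5, L=5; E->plug->E->R->E->L->D->refl->H->L'->C->R'->A->plug->A
Char 4 ('B'): step: R->6, L=5; B->plug->B->R->A->L->F->refl->G->L'->F->R'->G->plug->G
Char 5 ('E'): step: R->7, L=5; E->plug->E->R->B->L->A->refl->E->L'->G->R'->D->plug->H
Char 6 ('F'): step: R->0, L->6 (L advanced); F->plug->F->R->H->L->E->refl->A->L'->G->R'->H->plug->D
Char 7 ('G'): step: R->1, L=6; G->plug->G->R->F->L->D->refl->H->L'->A->R'->A->plug->A
Char 8 ('C'): step: R->2, L=6; C->plug->C->R->B->L->G->refl->F->L'->E->R'->F->plug->F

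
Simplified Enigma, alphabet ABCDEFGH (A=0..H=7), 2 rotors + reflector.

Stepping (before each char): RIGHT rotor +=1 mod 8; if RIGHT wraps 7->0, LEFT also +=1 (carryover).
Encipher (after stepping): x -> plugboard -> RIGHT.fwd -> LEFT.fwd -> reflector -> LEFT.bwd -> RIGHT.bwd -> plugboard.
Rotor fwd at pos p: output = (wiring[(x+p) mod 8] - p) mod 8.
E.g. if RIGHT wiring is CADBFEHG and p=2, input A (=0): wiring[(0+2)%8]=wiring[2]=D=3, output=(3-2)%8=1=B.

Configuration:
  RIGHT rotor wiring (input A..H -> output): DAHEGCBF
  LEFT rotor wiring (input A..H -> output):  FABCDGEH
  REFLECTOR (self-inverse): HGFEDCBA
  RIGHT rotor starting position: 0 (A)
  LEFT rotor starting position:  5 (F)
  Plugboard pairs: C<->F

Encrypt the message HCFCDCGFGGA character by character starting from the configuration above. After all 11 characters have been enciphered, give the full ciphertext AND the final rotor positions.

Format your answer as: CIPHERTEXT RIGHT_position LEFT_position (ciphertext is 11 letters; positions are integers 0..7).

Char 1 ('H'): step: R->1, L=5; H->plug->H->R->C->L->C->refl->F->L'->G->R'->B->plug->B
Char 2 ('C'): step: R->2, L=5; C->plug->F->R->D->L->A->refl->H->L'->B->R'->G->plug->G
Char 3 ('F'): step: R->3, L=5; F->plug->C->R->H->L->G->refl->B->L'->A->R'->F->plug->C
Char 4 ('C'): step: R->4, L=5; C->plug->F->R->E->L->D->refl->E->L'->F->R'->C->plug->F
Char 5 ('D'): step: R->5, L=5; D->plug->D->R->G->L->F->refl->C->L'->C->R'->F->plug->C
Char 6 ('C'): step: R->6, L=5; C->plug->F->R->G->L->F->refl->C->L'->C->R'->D->plug->D
Char 7 ('G'): step: R->7, L=5; G->plug->G->R->D->L->A->refl->H->L'->B->R'->C->plug->F
Char 8 ('F'): step: R->0, L->6 (L advanced); F->plug->C->R->H->L->A->refl->H->L'->C->R'->F->plug->C
Char 9 ('G'): step: R->1, L=6; G->plug->G->R->E->L->D->refl->E->L'->F->R'->D->plug->D
Char 10 ('G'): step: R->2, L=6; G->plug->G->R->B->L->B->refl->G->L'->A->R'->D->plug->D
Char 11 ('A'): step: R->3, L=6; A->plug->A->R->B->L->B->refl->G->L'->A->R'->F->plug->C
Final: ciphertext=BGCFCDFCDDC, RIGHT=3, LEFT=6

Answer: BGCFCDFCDDC 3 6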